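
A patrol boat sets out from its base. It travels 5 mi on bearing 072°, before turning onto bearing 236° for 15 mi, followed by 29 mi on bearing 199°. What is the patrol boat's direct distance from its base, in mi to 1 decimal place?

38.3 mi

Leg 1 (072°, 5 mi): east 5 sin 72° = 4.76, north 5 cos 72° = 1.55
Leg 2 (236°, 15 mi): east 15 sin 236° = -12.44, north 15 cos 236° = -8.39
Leg 3 (199°, 29 mi): east 29 sin 199° = -9.44, north 29 cos 199° = -27.42
Net: -17.12 east, -34.26 north. Distance = √((-17.12)² + (-34.26)²) = 38.303 mi.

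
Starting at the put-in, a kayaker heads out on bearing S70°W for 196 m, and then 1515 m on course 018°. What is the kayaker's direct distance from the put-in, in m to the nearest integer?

Leg 1 (S70°W, 196 m): east 196 sin 250° = -184.18, north 196 cos 250° = -67.04
Leg 2 (018°, 1515 m): east 1515 sin 18° = 468.16, north 1515 cos 18° = 1440.85
Net: 283.98 east, 1373.81 north. Distance = √((283.98)² + (1373.81)²) = 1402.858 m.

1403 m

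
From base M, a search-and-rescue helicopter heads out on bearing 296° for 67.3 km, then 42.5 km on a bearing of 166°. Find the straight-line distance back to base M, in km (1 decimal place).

51.6 km

Leg 1 (296°, 67.3 km): east 67.3 sin 296° = -60.49, north 67.3 cos 296° = 29.50
Leg 2 (166°, 42.5 km): east 42.5 sin 166° = 10.28, north 42.5 cos 166° = -41.24
Net: -50.21 east, -11.74 north. Distance = √((-50.21)² + (-11.74)²) = 51.560 km.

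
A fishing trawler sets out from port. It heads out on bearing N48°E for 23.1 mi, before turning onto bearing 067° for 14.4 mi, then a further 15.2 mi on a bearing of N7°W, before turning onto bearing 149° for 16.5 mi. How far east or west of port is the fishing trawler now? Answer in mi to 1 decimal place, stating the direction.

37.1 mi east

Leg 1 (N48°E, 23.1 mi): east 23.1 sin 48° = 17.17, north 23.1 cos 48° = 15.46
Leg 2 (067°, 14.4 mi): east 14.4 sin 67° = 13.26, north 14.4 cos 67° = 5.63
Leg 3 (N7°W, 15.2 mi): east 15.2 sin 353° = -1.85, north 15.2 cos 353° = 15.09
Leg 4 (149°, 16.5 mi): east 16.5 sin 149° = 8.50, north 16.5 cos 149° = -14.14
Net east component: 37.07 mi.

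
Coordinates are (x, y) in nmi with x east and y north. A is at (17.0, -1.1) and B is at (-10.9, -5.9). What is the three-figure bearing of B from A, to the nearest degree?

260°

Δeast = -10.9 − 17.0 = -27.90; Δnorth = -5.9 − -1.1 = -4.80.
Bearing = atan2(Δeast, Δnorth) mod 360° = 260.24° ≈ 260°.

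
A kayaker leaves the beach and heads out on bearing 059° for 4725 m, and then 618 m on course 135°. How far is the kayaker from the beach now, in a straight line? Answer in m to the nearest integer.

Leg 1 (059°, 4725 m): east 4725 sin 59° = 4050.12, north 4725 cos 59° = 2433.55
Leg 2 (135°, 618 m): east 618 sin 135° = 436.99, north 618 cos 135° = -436.99
Net: 4487.11 east, 1996.56 north. Distance = √((4487.11)² + (1996.56)²) = 4911.252 m.

4911 m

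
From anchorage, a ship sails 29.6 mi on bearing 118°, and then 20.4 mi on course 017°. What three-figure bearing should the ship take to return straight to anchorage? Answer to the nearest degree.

Leg 1 (118°, 29.6 mi): east 29.6 sin 118° = 26.14, north 29.6 cos 118° = -13.90
Leg 2 (017°, 20.4 mi): east 20.4 sin 17° = 5.96, north 20.4 cos 17° = 19.51
Net displacement: 32.10 east, 5.61 north. Direction back to start is (-32.10, -5.61): bearing = atan2(-32.10, -5.61) mod 360° = 260.08° ≈ 260°.

260°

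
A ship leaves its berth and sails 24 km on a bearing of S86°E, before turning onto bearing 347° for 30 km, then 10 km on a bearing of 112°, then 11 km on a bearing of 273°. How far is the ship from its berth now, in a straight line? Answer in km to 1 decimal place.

Leg 1 (S86°E, 24 km): east 24 sin 94° = 23.94, north 24 cos 94° = -1.67
Leg 2 (347°, 30 km): east 30 sin 347° = -6.75, north 30 cos 347° = 29.23
Leg 3 (112°, 10 km): east 10 sin 112° = 9.27, north 10 cos 112° = -3.75
Leg 4 (273°, 11 km): east 11 sin 273° = -10.98, north 11 cos 273° = 0.58
Net: 15.48 east, 24.39 north. Distance = √((15.48)² + (24.39)²) = 28.885 km.

28.9 km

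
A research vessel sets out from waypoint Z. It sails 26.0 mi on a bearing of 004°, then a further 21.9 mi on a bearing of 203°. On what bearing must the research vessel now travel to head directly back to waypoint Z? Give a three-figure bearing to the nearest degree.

Leg 1 (004°, 26.0 mi): east 26.0 sin 4° = 1.81, north 26.0 cos 4° = 25.94
Leg 2 (203°, 21.9 mi): east 21.9 sin 203° = -8.56, north 21.9 cos 203° = -20.16
Net displacement: -6.74 east, 5.78 north. Direction back to start is (6.74, -5.78): bearing = atan2(6.74, -5.78) mod 360° = 130.59° ≈ 131°.

131°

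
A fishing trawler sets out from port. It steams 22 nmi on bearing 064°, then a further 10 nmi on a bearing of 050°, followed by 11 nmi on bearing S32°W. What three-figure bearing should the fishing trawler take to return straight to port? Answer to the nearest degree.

253°

Leg 1 (064°, 22 nmi): east 22 sin 64° = 19.77, north 22 cos 64° = 9.64
Leg 2 (050°, 10 nmi): east 10 sin 50° = 7.66, north 10 cos 50° = 6.43
Leg 3 (S32°W, 11 nmi): east 11 sin 212° = -5.83, north 11 cos 212° = -9.33
Net displacement: 21.60 east, 6.74 north. Direction back to start is (-21.60, -6.74): bearing = atan2(-21.60, -6.74) mod 360° = 252.67° ≈ 253°.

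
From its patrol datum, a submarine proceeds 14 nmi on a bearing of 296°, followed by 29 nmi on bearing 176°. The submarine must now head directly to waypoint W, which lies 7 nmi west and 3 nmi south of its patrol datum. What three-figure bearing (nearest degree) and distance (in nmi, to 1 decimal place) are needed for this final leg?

010°, 20.1 nmi

Leg 1 (296°, 14 nmi): east 14 sin 296° = -12.58, north 14 cos 296° = 6.14
Leg 2 (176°, 29 nmi): east 29 sin 176° = 2.02, north 29 cos 176° = -28.93
Current position: (-10.56, -22.79). Target: (-7, -3). Remaining: Δeast = 3.56, Δnorth = 19.79.
Bearing = atan2(3.56, 19.79) mod 360° = 10.20°; distance = √((3.56)² + (19.79)²) = 20.110 nmi.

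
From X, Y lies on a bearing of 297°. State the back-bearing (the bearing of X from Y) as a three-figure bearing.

Back-bearing = 297° − 180° = 117°.

117°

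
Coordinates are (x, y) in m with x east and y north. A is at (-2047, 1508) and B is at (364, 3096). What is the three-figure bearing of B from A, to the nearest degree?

057°

Δeast = 364 − -2047 = 2411.00; Δnorth = 3096 − 1508 = 1588.00.
Bearing = atan2(Δeast, Δnorth) mod 360° = 56.63° ≈ 057°.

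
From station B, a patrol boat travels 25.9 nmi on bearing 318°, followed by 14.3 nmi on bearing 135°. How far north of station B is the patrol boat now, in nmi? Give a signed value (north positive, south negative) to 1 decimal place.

Leg 1 (318°, 25.9 nmi): east 25.9 sin 318° = -17.33, north 25.9 cos 318° = 19.25
Leg 2 (135°, 14.3 nmi): east 14.3 sin 135° = 10.11, north 14.3 cos 135° = -10.11
Net north component: 9.14 nmi.

9.1 nmi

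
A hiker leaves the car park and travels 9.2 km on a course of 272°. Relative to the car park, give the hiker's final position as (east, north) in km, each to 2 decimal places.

Leg 1 (272°, 9.2 km): east 9.2 sin 272° = -9.19, north 9.2 cos 272° = 0.32
Summing: -9.19 km east, 0.32 km north → (-9.19, 0.32).

(-9.19, 0.32)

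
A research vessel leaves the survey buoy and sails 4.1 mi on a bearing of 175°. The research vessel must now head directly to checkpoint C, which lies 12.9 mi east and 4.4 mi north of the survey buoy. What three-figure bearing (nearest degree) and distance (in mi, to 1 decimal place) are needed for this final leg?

Leg 1 (175°, 4.1 mi): east 4.1 sin 175° = 0.36, north 4.1 cos 175° = -4.08
Current position: (0.36, -4.08). Target: (12.9, 4.4). Remaining: Δeast = 12.54, Δnorth = 8.48.
Bearing = atan2(12.54, 8.48) mod 360° = 55.92°; distance = √((12.54)² + (8.48)²) = 15.143 mi.

056°, 15.1 mi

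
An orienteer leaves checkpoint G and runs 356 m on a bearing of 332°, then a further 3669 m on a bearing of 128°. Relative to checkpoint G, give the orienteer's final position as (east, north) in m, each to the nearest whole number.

(2724, -1945)

Leg 1 (332°, 356 m): east 356 sin 332° = -167.13, north 356 cos 332° = 314.33
Leg 2 (128°, 3669 m): east 3669 sin 128° = 2891.21, north 3669 cos 128° = -2258.86
Summing: 2724.08 m east, -1944.53 m north → (2724, -1945).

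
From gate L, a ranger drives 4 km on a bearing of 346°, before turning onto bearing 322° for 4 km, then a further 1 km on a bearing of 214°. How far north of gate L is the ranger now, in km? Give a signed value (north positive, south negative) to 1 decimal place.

6.2 km

Leg 1 (346°, 4 km): east 4 sin 346° = -0.97, north 4 cos 346° = 3.88
Leg 2 (322°, 4 km): east 4 sin 322° = -2.46, north 4 cos 322° = 3.15
Leg 3 (214°, 1 km): east 1 sin 214° = -0.56, north 1 cos 214° = -0.83
Net north component: 6.20 km.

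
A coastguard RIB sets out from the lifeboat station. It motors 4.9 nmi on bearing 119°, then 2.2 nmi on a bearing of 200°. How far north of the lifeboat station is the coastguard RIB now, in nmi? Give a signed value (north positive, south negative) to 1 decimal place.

Leg 1 (119°, 4.9 nmi): east 4.9 sin 119° = 4.29, north 4.9 cos 119° = -2.38
Leg 2 (200°, 2.2 nmi): east 2.2 sin 200° = -0.75, north 2.2 cos 200° = -2.07
Net north component: -4.44 nmi.

-4.4 nmi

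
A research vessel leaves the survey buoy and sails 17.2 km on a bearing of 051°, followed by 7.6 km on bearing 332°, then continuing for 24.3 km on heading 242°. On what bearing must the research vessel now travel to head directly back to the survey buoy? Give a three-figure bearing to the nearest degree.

Leg 1 (051°, 17.2 km): east 17.2 sin 51° = 13.37, north 17.2 cos 51° = 10.82
Leg 2 (332°, 7.6 km): east 7.6 sin 332° = -3.57, north 7.6 cos 332° = 6.71
Leg 3 (242°, 24.3 km): east 24.3 sin 242° = -21.46, north 24.3 cos 242° = -11.41
Net displacement: -11.66 east, 6.13 north. Direction back to start is (11.66, -6.13): bearing = atan2(11.66, -6.13) mod 360° = 117.73° ≈ 118°.

118°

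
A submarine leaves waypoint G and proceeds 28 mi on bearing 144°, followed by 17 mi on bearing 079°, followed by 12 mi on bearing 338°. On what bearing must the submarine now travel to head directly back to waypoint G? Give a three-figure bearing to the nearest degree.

Leg 1 (144°, 28 mi): east 28 sin 144° = 16.46, north 28 cos 144° = -22.65
Leg 2 (079°, 17 mi): east 17 sin 79° = 16.69, north 17 cos 79° = 3.24
Leg 3 (338°, 12 mi): east 12 sin 338° = -4.50, north 12 cos 338° = 11.13
Net displacement: 28.65 east, -8.28 north. Direction back to start is (-28.65, 8.28): bearing = atan2(-28.65, 8.28) mod 360° = 286.12° ≈ 286°.

286°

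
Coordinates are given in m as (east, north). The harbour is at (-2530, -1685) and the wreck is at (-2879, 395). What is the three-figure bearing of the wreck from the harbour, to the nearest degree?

350°

Δeast = -2879 − -2530 = -349.00; Δnorth = 395 − -1685 = 2080.00.
Bearing = atan2(Δeast, Δnorth) mod 360° = 350.48° ≈ 350°.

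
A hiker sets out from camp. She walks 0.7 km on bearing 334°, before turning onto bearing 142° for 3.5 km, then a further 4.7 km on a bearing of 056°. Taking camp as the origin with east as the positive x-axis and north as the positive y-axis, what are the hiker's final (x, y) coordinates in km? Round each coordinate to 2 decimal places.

(5.74, 0.50)

Leg 1 (334°, 0.7 km): east 0.7 sin 334° = -0.31, north 0.7 cos 334° = 0.63
Leg 2 (142°, 3.5 km): east 3.5 sin 142° = 2.15, north 3.5 cos 142° = -2.76
Leg 3 (056°, 4.7 km): east 4.7 sin 56° = 3.90, north 4.7 cos 56° = 2.63
Summing: 5.74 km east, 0.50 km north → (5.74, 0.50).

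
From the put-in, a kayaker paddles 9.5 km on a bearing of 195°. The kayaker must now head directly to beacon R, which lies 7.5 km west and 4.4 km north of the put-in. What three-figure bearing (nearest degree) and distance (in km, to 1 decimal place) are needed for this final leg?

Leg 1 (195°, 9.5 km): east 9.5 sin 195° = -2.46, north 9.5 cos 195° = -9.18
Current position: (-2.46, -9.18). Target: (-7.5, 4.4). Remaining: Δeast = -5.04, Δnorth = 13.58.
Bearing = atan2(-5.04, 13.58) mod 360° = 339.63°; distance = √((-5.04)² + (13.58)²) = 14.482 km.

340°, 14.5 km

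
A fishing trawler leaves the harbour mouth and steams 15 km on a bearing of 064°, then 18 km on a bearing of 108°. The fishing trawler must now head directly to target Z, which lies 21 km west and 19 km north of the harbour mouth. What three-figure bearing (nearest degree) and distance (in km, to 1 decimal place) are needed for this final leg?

Leg 1 (064°, 15 km): east 15 sin 64° = 13.48, north 15 cos 64° = 6.58
Leg 2 (108°, 18 km): east 18 sin 108° = 17.12, north 18 cos 108° = -5.56
Current position: (30.60, 1.01). Target: (-21, 19). Remaining: Δeast = -51.60, Δnorth = 17.99.
Bearing = atan2(-51.60, 17.99) mod 360° = 289.22°; distance = √((-51.60)² + (17.99)²) = 54.646 km.

289°, 54.6 km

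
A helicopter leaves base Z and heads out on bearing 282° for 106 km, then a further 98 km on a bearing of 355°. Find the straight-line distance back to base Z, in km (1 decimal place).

164.1 km

Leg 1 (282°, 106 km): east 106 sin 282° = -103.68, north 106 cos 282° = 22.04
Leg 2 (355°, 98 km): east 98 sin 355° = -8.54, north 98 cos 355° = 97.63
Net: -112.22 east, 119.67 north. Distance = √((-112.22)² + (119.67)²) = 164.056 km.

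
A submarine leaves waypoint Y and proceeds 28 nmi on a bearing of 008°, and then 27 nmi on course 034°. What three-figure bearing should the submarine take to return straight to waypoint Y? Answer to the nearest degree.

201°

Leg 1 (008°, 28 nmi): east 28 sin 8° = 3.90, north 28 cos 8° = 27.73
Leg 2 (034°, 27 nmi): east 27 sin 34° = 15.10, north 27 cos 34° = 22.38
Net displacement: 19.00 east, 50.11 north. Direction back to start is (-19.00, -50.11): bearing = atan2(-19.00, -50.11) mod 360° = 200.76° ≈ 201°.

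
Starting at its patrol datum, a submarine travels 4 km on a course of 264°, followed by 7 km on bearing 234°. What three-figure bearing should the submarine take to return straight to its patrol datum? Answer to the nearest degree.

065°

Leg 1 (264°, 4 km): east 4 sin 264° = -3.98, north 4 cos 264° = -0.42
Leg 2 (234°, 7 km): east 7 sin 234° = -5.66, north 7 cos 234° = -4.11
Net displacement: -9.64 east, -4.53 north. Direction back to start is (9.64, 4.53): bearing = atan2(9.64, 4.53) mod 360° = 64.82° ≈ 065°.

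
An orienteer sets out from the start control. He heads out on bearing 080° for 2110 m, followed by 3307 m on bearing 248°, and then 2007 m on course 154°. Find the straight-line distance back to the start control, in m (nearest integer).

2679 m

Leg 1 (080°, 2110 m): east 2110 sin 80° = 2077.94, north 2110 cos 80° = 366.40
Leg 2 (248°, 3307 m): east 3307 sin 248° = -3066.20, north 3307 cos 248° = -1238.82
Leg 3 (154°, 2007 m): east 2007 sin 154° = 879.81, north 2007 cos 154° = -1803.88
Net: -108.44 east, -2676.31 north. Distance = √((-108.44)² + (-2676.31)²) = 2678.502 m.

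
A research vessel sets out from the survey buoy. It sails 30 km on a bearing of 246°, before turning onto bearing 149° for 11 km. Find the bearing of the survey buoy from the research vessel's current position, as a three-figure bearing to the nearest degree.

Leg 1 (246°, 30 km): east 30 sin 246° = -27.41, north 30 cos 246° = -12.20
Leg 2 (149°, 11 km): east 11 sin 149° = 5.67, north 11 cos 149° = -9.43
Net displacement: -21.74 east, -21.63 north. Direction back to start is (21.74, 21.63): bearing = atan2(21.74, 21.63) mod 360° = 45.15° ≈ 045°.

045°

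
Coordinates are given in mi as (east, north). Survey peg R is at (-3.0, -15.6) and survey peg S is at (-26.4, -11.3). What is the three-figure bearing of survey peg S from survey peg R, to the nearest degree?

280°

Δeast = -26.4 − -3.0 = -23.40; Δnorth = -11.3 − -15.6 = 4.30.
Bearing = atan2(Δeast, Δnorth) mod 360° = 280.41° ≈ 280°.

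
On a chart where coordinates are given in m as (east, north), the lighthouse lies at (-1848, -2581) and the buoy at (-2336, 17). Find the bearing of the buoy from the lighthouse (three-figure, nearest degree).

Δeast = -2336 − -1848 = -488.00; Δnorth = 17 − -2581 = 2598.00.
Bearing = atan2(Δeast, Δnorth) mod 360° = 349.36° ≈ 349°.

349°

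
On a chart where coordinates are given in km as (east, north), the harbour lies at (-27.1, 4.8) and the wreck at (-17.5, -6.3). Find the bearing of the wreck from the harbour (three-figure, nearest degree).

Δeast = -17.5 − -27.1 = 9.60; Δnorth = -6.3 − 4.8 = -11.10.
Bearing = atan2(Δeast, Δnorth) mod 360° = 139.14° ≈ 139°.

139°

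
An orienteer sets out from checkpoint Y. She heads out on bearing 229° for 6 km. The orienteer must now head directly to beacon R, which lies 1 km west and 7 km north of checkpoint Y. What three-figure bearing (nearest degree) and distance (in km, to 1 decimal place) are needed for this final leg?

018°, 11.5 km

Leg 1 (229°, 6 km): east 6 sin 229° = -4.53, north 6 cos 229° = -3.94
Current position: (-4.53, -3.94). Target: (-1, 7). Remaining: Δeast = 3.53, Δnorth = 10.94.
Bearing = atan2(3.53, 10.94) mod 360° = 17.88°; distance = √((3.53)² + (10.94)²) = 11.491 km.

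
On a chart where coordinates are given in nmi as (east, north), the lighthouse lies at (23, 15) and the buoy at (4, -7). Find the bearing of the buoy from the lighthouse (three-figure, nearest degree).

221°

Δeast = 4 − 23 = -19.00; Δnorth = -7 − 15 = -22.00.
Bearing = atan2(Δeast, Δnorth) mod 360° = 220.82° ≈ 221°.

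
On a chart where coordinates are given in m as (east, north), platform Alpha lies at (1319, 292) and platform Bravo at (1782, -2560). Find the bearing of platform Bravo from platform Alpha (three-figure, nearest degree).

171°

Δeast = 1782 − 1319 = 463.00; Δnorth = -2560 − 292 = -2852.00.
Bearing = atan2(Δeast, Δnorth) mod 360° = 170.78° ≈ 171°.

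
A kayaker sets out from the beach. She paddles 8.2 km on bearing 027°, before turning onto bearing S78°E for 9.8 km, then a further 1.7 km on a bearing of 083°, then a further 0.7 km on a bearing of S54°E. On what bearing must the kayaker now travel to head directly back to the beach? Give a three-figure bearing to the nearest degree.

Leg 1 (027°, 8.2 km): east 8.2 sin 27° = 3.72, north 8.2 cos 27° = 7.31
Leg 2 (S78°E, 9.8 km): east 9.8 sin 102° = 9.59, north 9.8 cos 102° = -2.04
Leg 3 (083°, 1.7 km): east 1.7 sin 83° = 1.69, north 1.7 cos 83° = 0.21
Leg 4 (S54°E, 0.7 km): east 0.7 sin 126° = 0.57, north 0.7 cos 126° = -0.41
Net displacement: 15.56 east, 5.06 north. Direction back to start is (-15.56, -5.06): bearing = atan2(-15.56, -5.06) mod 360° = 251.97° ≈ 252°.

252°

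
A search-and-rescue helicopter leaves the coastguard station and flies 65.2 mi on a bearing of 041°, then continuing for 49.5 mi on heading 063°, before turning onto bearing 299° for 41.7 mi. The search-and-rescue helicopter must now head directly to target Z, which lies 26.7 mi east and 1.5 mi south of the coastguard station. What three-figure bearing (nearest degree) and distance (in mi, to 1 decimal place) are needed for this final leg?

194°, 96.4 mi

Leg 1 (041°, 65.2 mi): east 65.2 sin 41° = 42.78, north 65.2 cos 41° = 49.21
Leg 2 (063°, 49.5 mi): east 49.5 sin 63° = 44.10, north 49.5 cos 63° = 22.47
Leg 3 (299°, 41.7 mi): east 41.7 sin 299° = -36.47, north 41.7 cos 299° = 20.22
Current position: (50.41, 91.90). Target: (26.7, -1.5). Remaining: Δeast = -23.71, Δnorth = -93.40.
Bearing = atan2(-23.71, -93.40) mod 360° = 194.24°; distance = √((-23.71)² + (-93.40)²) = 96.358 mi.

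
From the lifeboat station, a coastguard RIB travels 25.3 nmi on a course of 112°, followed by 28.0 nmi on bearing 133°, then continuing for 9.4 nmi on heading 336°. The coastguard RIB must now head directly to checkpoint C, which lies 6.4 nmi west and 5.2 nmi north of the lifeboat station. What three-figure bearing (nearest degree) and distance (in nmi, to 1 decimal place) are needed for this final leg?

298°, 52.9 nmi

Leg 1 (112°, 25.3 nmi): east 25.3 sin 112° = 23.46, north 25.3 cos 112° = -9.48
Leg 2 (133°, 28.0 nmi): east 28.0 sin 133° = 20.48, north 28.0 cos 133° = -19.10
Leg 3 (336°, 9.4 nmi): east 9.4 sin 336° = -3.82, north 9.4 cos 336° = 8.59
Current position: (40.11, -19.99). Target: (-6.4, 5.2). Remaining: Δeast = -46.51, Δnorth = 25.19.
Bearing = atan2(-46.51, 25.19) mod 360° = 298.44°; distance = √((-46.51)² + (25.19)²) = 52.894 nmi.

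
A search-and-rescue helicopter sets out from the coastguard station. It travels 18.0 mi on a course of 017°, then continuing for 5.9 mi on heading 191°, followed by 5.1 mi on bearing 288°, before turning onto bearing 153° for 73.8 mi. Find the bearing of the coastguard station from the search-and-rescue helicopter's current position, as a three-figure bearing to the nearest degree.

Leg 1 (017°, 18.0 mi): east 18.0 sin 17° = 5.26, north 18.0 cos 17° = 17.21
Leg 2 (191°, 5.9 mi): east 5.9 sin 191° = -1.13, north 5.9 cos 191° = -5.79
Leg 3 (288°, 5.1 mi): east 5.1 sin 288° = -4.85, north 5.1 cos 288° = 1.58
Leg 4 (153°, 73.8 mi): east 73.8 sin 153° = 33.50, north 73.8 cos 153° = -65.76
Net displacement: 32.79 east, -52.76 north. Direction back to start is (-32.79, 52.76): bearing = atan2(-32.79, 52.76) mod 360° = 328.14° ≈ 328°.

328°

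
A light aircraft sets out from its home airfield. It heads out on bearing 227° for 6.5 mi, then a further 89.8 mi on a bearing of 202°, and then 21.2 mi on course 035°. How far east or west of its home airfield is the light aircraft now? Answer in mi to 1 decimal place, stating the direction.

26.2 mi west

Leg 1 (227°, 6.5 mi): east 6.5 sin 227° = -4.75, north 6.5 cos 227° = -4.43
Leg 2 (202°, 89.8 mi): east 89.8 sin 202° = -33.64, north 89.8 cos 202° = -83.26
Leg 3 (035°, 21.2 mi): east 21.2 sin 35° = 12.16, north 21.2 cos 35° = 17.37
Net east component: -26.23 mi.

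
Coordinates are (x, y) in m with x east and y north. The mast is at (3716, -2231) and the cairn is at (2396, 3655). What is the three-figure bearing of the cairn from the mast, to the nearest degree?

Δeast = 2396 − 3716 = -1320.00; Δnorth = 3655 − -2231 = 5886.00.
Bearing = atan2(Δeast, Δnorth) mod 360° = 347.36° ≈ 347°.

347°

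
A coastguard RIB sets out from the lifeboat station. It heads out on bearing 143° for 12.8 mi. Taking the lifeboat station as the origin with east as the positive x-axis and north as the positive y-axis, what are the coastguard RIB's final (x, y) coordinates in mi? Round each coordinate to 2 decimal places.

Leg 1 (143°, 12.8 mi): east 12.8 sin 143° = 7.70, north 12.8 cos 143° = -10.22
Summing: 7.70 mi east, -10.22 mi north → (7.70, -10.22).

(7.70, -10.22)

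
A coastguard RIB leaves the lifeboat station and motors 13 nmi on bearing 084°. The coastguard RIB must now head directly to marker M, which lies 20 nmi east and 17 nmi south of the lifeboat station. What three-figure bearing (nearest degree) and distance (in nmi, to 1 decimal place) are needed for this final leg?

159°, 19.7 nmi

Leg 1 (084°, 13 nmi): east 13 sin 84° = 12.93, north 13 cos 84° = 1.36
Current position: (12.93, 1.36). Target: (20, -17). Remaining: Δeast = 7.07, Δnorth = -18.36.
Bearing = atan2(7.07, -18.36) mod 360° = 158.94°; distance = √((7.07)² + (-18.36)²) = 19.674 nmi.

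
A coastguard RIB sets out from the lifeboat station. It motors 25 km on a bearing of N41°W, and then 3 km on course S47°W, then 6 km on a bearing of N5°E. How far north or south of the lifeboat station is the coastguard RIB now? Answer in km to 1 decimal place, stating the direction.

22.8 km north

Leg 1 (N41°W, 25 km): east 25 sin 319° = -16.40, north 25 cos 319° = 18.87
Leg 2 (S47°W, 3 km): east 3 sin 227° = -2.19, north 3 cos 227° = -2.05
Leg 3 (N5°E, 6 km): east 6 sin 5° = 0.52, north 6 cos 5° = 5.98
Net north component: 22.80 km.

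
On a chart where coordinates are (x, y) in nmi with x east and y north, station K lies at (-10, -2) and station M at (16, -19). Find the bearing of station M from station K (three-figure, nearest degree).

123°

Δeast = 16 − -10 = 26.00; Δnorth = -19 − -2 = -17.00.
Bearing = atan2(Δeast, Δnorth) mod 360° = 123.18° ≈ 123°.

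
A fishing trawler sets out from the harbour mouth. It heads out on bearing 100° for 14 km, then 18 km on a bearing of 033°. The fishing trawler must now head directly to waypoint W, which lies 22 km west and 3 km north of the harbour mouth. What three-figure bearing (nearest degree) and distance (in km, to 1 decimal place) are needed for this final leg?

Leg 1 (100°, 14 km): east 14 sin 100° = 13.79, north 14 cos 100° = -2.43
Leg 2 (033°, 18 km): east 18 sin 33° = 9.80, north 18 cos 33° = 15.10
Current position: (23.59, 12.66). Target: (-22, 3). Remaining: Δeast = -45.59, Δnorth = -9.66.
Bearing = atan2(-45.59, -9.66) mod 360° = 258.03°; distance = √((-45.59)² + (-9.66)²) = 46.604 km.

258°, 46.6 km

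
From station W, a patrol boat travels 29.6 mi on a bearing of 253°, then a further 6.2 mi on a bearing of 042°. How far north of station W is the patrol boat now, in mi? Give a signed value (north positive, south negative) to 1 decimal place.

-4.0 mi

Leg 1 (253°, 29.6 mi): east 29.6 sin 253° = -28.31, north 29.6 cos 253° = -8.65
Leg 2 (042°, 6.2 mi): east 6.2 sin 42° = 4.15, north 6.2 cos 42° = 4.61
Net north component: -4.05 mi.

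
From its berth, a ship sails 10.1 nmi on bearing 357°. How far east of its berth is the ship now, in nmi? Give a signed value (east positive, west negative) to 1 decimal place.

Leg 1 (357°, 10.1 nmi): east 10.1 sin 357° = -0.53, north 10.1 cos 357° = 10.09
Net east component: -0.53 nmi.

-0.5 nmi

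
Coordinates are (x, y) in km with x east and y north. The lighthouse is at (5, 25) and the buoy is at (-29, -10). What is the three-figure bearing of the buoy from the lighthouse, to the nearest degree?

224°

Δeast = -29 − 5 = -34.00; Δnorth = -10 − 25 = -35.00.
Bearing = atan2(Δeast, Δnorth) mod 360° = 224.17° ≈ 224°.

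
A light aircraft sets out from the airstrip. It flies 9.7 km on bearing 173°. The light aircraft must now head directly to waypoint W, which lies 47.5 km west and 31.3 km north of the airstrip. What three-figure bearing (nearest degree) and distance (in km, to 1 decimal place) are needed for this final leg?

Leg 1 (173°, 9.7 km): east 9.7 sin 173° = 1.18, north 9.7 cos 173° = -9.63
Current position: (1.18, -9.63). Target: (-47.5, 31.3). Remaining: Δeast = -48.68, Δnorth = 40.93.
Bearing = atan2(-48.68, 40.93) mod 360° = 310.05°; distance = √((-48.68)² + (40.93)²) = 63.601 km.

310°, 63.6 km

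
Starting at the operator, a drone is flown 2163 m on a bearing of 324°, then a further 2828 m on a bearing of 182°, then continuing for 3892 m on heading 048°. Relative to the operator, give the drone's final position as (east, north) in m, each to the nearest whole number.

Leg 1 (324°, 2163 m): east 2163 sin 324° = -1271.38, north 2163 cos 324° = 1749.90
Leg 2 (182°, 2828 m): east 2828 sin 182° = -98.70, north 2828 cos 182° = -2826.28
Leg 3 (048°, 3892 m): east 3892 sin 48° = 2892.32, north 3892 cos 48° = 2604.26
Summing: 1522.24 m east, 1527.88 m north → (1522, 1528).

(1522, 1528)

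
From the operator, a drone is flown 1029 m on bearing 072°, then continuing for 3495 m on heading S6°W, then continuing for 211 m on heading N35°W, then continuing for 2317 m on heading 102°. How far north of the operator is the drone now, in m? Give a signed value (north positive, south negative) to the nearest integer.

-3467 m

Leg 1 (072°, 1029 m): east 1029 sin 72° = 978.64, north 1029 cos 72° = 317.98
Leg 2 (S6°W, 3495 m): east 3495 sin 186° = -365.33, north 3495 cos 186° = -3475.85
Leg 3 (N35°W, 211 m): east 211 sin 325° = -121.02, north 211 cos 325° = 172.84
Leg 4 (102°, 2317 m): east 2317 sin 102° = 2266.37, north 2317 cos 102° = -481.73
Net north component: -3466.77 m.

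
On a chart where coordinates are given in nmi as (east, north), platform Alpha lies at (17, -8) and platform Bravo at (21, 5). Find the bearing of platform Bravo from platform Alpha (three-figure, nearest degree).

017°

Δeast = 21 − 17 = 4.00; Δnorth = 5 − -8 = 13.00.
Bearing = atan2(Δeast, Δnorth) mod 360° = 17.10° ≈ 017°.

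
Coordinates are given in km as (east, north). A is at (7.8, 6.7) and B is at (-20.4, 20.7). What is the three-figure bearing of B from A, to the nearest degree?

Δeast = -20.4 − 7.8 = -28.20; Δnorth = 20.7 − 6.7 = 14.00.
Bearing = atan2(Δeast, Δnorth) mod 360° = 296.40° ≈ 296°.

296°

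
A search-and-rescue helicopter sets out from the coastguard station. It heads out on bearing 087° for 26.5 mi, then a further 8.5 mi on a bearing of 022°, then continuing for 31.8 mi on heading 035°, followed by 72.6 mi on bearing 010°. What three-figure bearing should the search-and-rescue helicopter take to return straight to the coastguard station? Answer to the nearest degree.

Leg 1 (087°, 26.5 mi): east 26.5 sin 87° = 26.46, north 26.5 cos 87° = 1.39
Leg 2 (022°, 8.5 mi): east 8.5 sin 22° = 3.18, north 8.5 cos 22° = 7.88
Leg 3 (035°, 31.8 mi): east 31.8 sin 35° = 18.24, north 31.8 cos 35° = 26.05
Leg 4 (010°, 72.6 mi): east 72.6 sin 10° = 12.61, north 72.6 cos 10° = 71.50
Net displacement: 60.49 east, 106.81 north. Direction back to start is (-60.49, -106.81): bearing = atan2(-60.49, -106.81) mod 360° = 209.53° ≈ 210°.

210°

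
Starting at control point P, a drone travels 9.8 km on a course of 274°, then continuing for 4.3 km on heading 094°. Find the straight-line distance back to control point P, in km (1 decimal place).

5.5 km

Leg 1 (274°, 9.8 km): east 9.8 sin 274° = -9.78, north 9.8 cos 274° = 0.68
Leg 2 (094°, 4.3 km): east 4.3 sin 94° = 4.29, north 4.3 cos 94° = -0.30
Net: -5.49 east, 0.38 north. Distance = √((-5.49)² + (0.38)²) = 5.500 km.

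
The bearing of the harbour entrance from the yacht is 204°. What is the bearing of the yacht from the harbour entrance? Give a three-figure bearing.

024°

Back-bearing = 204° − 180° = 024°.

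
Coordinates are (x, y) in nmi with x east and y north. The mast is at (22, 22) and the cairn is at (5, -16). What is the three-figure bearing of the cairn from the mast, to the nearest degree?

204°

Δeast = 5 − 22 = -17.00; Δnorth = -16 − 22 = -38.00.
Bearing = atan2(Δeast, Δnorth) mod 360° = 204.10° ≈ 204°.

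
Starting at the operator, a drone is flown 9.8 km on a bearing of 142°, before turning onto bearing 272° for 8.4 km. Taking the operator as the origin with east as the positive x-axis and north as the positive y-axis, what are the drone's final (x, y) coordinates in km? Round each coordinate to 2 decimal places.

Leg 1 (142°, 9.8 km): east 9.8 sin 142° = 6.03, north 9.8 cos 142° = -7.72
Leg 2 (272°, 8.4 km): east 8.4 sin 272° = -8.39, north 8.4 cos 272° = 0.29
Summing: -2.36 km east, -7.43 km north → (-2.36, -7.43).

(-2.36, -7.43)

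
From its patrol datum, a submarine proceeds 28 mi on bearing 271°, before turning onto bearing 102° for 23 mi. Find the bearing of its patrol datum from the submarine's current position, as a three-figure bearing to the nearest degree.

052°

Leg 1 (271°, 28 mi): east 28 sin 271° = -28.00, north 28 cos 271° = 0.49
Leg 2 (102°, 23 mi): east 23 sin 102° = 22.50, north 23 cos 102° = -4.78
Net displacement: -5.50 east, -4.29 north. Direction back to start is (5.50, 4.29): bearing = atan2(5.50, 4.29) mod 360° = 52.02° ≈ 052°.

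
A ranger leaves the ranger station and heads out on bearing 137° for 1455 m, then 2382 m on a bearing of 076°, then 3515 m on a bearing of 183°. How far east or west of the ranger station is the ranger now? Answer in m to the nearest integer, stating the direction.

3120 m east

Leg 1 (137°, 1455 m): east 1455 sin 137° = 992.31, north 1455 cos 137° = -1064.12
Leg 2 (076°, 2382 m): east 2382 sin 76° = 2311.24, north 2382 cos 76° = 576.26
Leg 3 (183°, 3515 m): east 3515 sin 183° = -183.96, north 3515 cos 183° = -3510.18
Net east component: 3119.59 m.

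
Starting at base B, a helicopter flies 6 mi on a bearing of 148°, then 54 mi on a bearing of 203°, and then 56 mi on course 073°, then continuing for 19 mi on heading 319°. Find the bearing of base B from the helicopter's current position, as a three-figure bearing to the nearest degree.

Leg 1 (148°, 6 mi): east 6 sin 148° = 3.18, north 6 cos 148° = -5.09
Leg 2 (203°, 54 mi): east 54 sin 203° = -21.10, north 54 cos 203° = -49.71
Leg 3 (073°, 56 mi): east 56 sin 73° = 53.55, north 56 cos 73° = 16.37
Leg 4 (319°, 19 mi): east 19 sin 319° = -12.47, north 19 cos 319° = 14.34
Net displacement: 23.17 east, -24.08 north. Direction back to start is (-23.17, 24.08): bearing = atan2(-23.17, 24.08) mod 360° = 316.11° ≈ 316°.

316°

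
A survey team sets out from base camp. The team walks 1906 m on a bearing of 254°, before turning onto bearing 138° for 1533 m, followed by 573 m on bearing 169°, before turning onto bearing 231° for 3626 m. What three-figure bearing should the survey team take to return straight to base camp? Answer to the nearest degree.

038°

Leg 1 (254°, 1906 m): east 1906 sin 254° = -1832.16, north 1906 cos 254° = -525.36
Leg 2 (138°, 1533 m): east 1533 sin 138° = 1025.78, north 1533 cos 138° = -1139.24
Leg 3 (169°, 573 m): east 573 sin 169° = 109.33, north 573 cos 169° = -562.47
Leg 4 (231°, 3626 m): east 3626 sin 231° = -2817.93, north 3626 cos 231° = -2281.92
Net displacement: -3514.99 east, -4508.99 north. Direction back to start is (3514.99, 4508.99): bearing = atan2(3514.99, 4508.99) mod 360° = 37.94° ≈ 038°.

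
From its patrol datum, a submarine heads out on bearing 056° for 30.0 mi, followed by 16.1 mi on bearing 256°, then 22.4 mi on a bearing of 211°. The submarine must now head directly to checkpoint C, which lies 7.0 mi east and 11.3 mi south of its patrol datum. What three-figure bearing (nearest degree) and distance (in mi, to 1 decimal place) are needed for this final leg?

118°, 10.5 mi

Leg 1 (056°, 30.0 mi): east 30.0 sin 56° = 24.87, north 30.0 cos 56° = 16.78
Leg 2 (256°, 16.1 mi): east 16.1 sin 256° = -15.62, north 16.1 cos 256° = -3.89
Leg 3 (211°, 22.4 mi): east 22.4 sin 211° = -11.54, north 22.4 cos 211° = -19.20
Current position: (-2.29, -6.32). Target: (7.0, -11.3). Remaining: Δeast = 9.29, Δnorth = -4.98.
Bearing = atan2(9.29, -4.98) mod 360° = 118.20°; distance = √((9.29)² + (-4.98)²) = 10.539 mi.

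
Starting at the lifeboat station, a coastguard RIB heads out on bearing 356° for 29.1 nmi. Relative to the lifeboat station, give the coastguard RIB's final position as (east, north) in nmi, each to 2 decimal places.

(-2.03, 29.03)

Leg 1 (356°, 29.1 nmi): east 29.1 sin 356° = -2.03, north 29.1 cos 356° = 29.03
Summing: -2.03 nmi east, 29.03 nmi north → (-2.03, 29.03).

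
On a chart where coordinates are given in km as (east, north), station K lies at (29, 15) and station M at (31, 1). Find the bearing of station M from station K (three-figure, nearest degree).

Δeast = 31 − 29 = 2.00; Δnorth = 1 − 15 = -14.00.
Bearing = atan2(Δeast, Δnorth) mod 360° = 171.87° ≈ 172°.

172°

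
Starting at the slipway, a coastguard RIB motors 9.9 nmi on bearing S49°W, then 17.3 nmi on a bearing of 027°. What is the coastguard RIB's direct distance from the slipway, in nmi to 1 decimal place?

8.9 nmi

Leg 1 (S49°W, 9.9 nmi): east 9.9 sin 229° = -7.47, north 9.9 cos 229° = -6.49
Leg 2 (027°, 17.3 nmi): east 17.3 sin 27° = 7.85, north 17.3 cos 27° = 15.41
Net: 0.38 east, 8.92 north. Distance = √((0.38)² + (8.92)²) = 8.928 nmi.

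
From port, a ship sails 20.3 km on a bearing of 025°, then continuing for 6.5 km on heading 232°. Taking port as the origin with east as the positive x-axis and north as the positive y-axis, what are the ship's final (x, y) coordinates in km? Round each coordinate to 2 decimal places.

Leg 1 (025°, 20.3 km): east 20.3 sin 25° = 8.58, north 20.3 cos 25° = 18.40
Leg 2 (232°, 6.5 km): east 6.5 sin 232° = -5.12, north 6.5 cos 232° = -4.00
Summing: 3.46 km east, 14.40 km north → (3.46, 14.40).

(3.46, 14.40)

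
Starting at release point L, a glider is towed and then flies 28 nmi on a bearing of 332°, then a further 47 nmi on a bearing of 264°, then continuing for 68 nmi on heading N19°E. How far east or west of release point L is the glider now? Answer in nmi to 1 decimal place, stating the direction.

Leg 1 (332°, 28 nmi): east 28 sin 332° = -13.15, north 28 cos 332° = 24.72
Leg 2 (264°, 47 nmi): east 47 sin 264° = -46.74, north 47 cos 264° = -4.91
Leg 3 (N19°E, 68 nmi): east 68 sin 19° = 22.14, north 68 cos 19° = 64.30
Net east component: -37.75 nmi.

37.7 nmi west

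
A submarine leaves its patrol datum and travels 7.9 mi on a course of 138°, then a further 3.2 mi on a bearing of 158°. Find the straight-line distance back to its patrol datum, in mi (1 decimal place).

11.0 mi

Leg 1 (138°, 7.9 mi): east 7.9 sin 138° = 5.29, north 7.9 cos 138° = -5.87
Leg 2 (158°, 3.2 mi): east 3.2 sin 158° = 1.20, north 3.2 cos 158° = -2.97
Net: 6.48 east, -8.84 north. Distance = √((6.48)² + (-8.84)²) = 10.962 mi.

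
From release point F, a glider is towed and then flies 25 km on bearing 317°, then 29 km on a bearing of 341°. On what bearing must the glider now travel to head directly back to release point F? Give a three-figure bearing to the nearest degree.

Leg 1 (317°, 25 km): east 25 sin 317° = -17.05, north 25 cos 317° = 18.28
Leg 2 (341°, 29 km): east 29 sin 341° = -9.44, north 29 cos 341° = 27.42
Net displacement: -26.49 east, 45.70 north. Direction back to start is (26.49, -45.70): bearing = atan2(26.49, -45.70) mod 360° = 149.90° ≈ 150°.

150°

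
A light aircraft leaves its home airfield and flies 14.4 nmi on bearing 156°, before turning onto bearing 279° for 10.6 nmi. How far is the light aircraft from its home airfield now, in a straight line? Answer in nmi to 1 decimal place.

Leg 1 (156°, 14.4 nmi): east 14.4 sin 156° = 5.86, north 14.4 cos 156° = -13.16
Leg 2 (279°, 10.6 nmi): east 10.6 sin 279° = -10.47, north 10.6 cos 279° = 1.66
Net: -4.61 east, -11.50 north. Distance = √((-4.61)² + (-11.50)²) = 12.388 nmi.

12.4 nmi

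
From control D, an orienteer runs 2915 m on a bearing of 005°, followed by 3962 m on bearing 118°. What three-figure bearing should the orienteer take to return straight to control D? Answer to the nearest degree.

254°

Leg 1 (005°, 2915 m): east 2915 sin 5° = 254.06, north 2915 cos 5° = 2903.91
Leg 2 (118°, 3962 m): east 3962 sin 118° = 3498.24, north 3962 cos 118° = -1860.05
Net displacement: 3752.30 east, 1043.86 north. Direction back to start is (-3752.30, -1043.86): bearing = atan2(-3752.30, -1043.86) mod 360° = 254.45° ≈ 254°.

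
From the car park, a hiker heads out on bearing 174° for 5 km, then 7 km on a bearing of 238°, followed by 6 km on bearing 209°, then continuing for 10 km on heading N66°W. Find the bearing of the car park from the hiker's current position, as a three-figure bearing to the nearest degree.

061°

Leg 1 (174°, 5 km): east 5 sin 174° = 0.52, north 5 cos 174° = -4.97
Leg 2 (238°, 7 km): east 7 sin 238° = -5.94, north 7 cos 238° = -3.71
Leg 3 (209°, 6 km): east 6 sin 209° = -2.91, north 6 cos 209° = -5.25
Leg 4 (N66°W, 10 km): east 10 sin 294° = -9.14, north 10 cos 294° = 4.07
Net displacement: -17.46 east, -9.86 north. Direction back to start is (17.46, 9.86): bearing = atan2(17.46, 9.86) mod 360° = 60.54° ≈ 061°.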